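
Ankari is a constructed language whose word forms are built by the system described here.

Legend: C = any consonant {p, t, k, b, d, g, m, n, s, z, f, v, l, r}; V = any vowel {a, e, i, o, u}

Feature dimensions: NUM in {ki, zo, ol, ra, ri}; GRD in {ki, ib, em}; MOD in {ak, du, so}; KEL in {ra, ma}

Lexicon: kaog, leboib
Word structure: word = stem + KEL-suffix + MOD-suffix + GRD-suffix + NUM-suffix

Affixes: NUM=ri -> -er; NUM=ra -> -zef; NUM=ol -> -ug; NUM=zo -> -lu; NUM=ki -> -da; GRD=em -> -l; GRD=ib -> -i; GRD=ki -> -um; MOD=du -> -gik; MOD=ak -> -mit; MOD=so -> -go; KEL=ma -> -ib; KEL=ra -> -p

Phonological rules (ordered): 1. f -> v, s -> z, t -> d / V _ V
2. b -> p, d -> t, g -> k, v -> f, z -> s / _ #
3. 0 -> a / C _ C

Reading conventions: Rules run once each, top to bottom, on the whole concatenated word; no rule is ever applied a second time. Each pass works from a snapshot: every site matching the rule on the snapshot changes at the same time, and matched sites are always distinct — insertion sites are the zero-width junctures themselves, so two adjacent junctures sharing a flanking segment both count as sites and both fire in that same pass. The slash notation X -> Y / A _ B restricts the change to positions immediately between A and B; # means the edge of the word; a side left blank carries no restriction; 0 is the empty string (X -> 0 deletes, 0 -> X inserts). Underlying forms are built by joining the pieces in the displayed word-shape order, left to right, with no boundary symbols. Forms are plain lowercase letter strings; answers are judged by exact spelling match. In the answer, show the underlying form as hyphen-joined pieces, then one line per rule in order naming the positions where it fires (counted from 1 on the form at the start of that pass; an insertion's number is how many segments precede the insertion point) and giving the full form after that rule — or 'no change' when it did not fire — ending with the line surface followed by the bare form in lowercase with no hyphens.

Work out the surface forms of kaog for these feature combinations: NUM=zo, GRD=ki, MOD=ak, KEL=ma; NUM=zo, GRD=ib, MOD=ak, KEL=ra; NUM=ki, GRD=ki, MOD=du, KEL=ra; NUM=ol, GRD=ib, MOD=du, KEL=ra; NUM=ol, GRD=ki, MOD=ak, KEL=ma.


cell NUM=zo, GRD=ki, MOD=ak, KEL=ma:
underlying: kaog-ib-mit-um-lu
1. f -> v, s -> z, t -> d / V _ V: fires at position(s) 9: kaogibmidumlu
2. b -> p, d -> t, g -> k, v -> f, z -> s / _ #: no change
3. 0 -> a / C _ C: inserts after position(s) 6, 11: kaogibamidumalu
surface: kaogibamidumalu

cell NUM=zo, GRD=ib, MOD=ak, KEL=ra:
underlying: kaog-p-mit-i-lu
1. f -> v, s -> z, t -> d / V _ V: fires at position(s) 8: kaogpmidilu
2. b -> p, d -> t, g -> k, v -> f, z -> s / _ #: no change
3. 0 -> a / C _ C: inserts after position(s) 4, 5: kaogapamidilu
surface: kaogapamidilu

cell NUM=ki, GRD=ki, MOD=du, KEL=ra:
underlying: kaog-p-gik-um-da
1. f -> v, s -> z, t -> d / V _ V: no change
2. b -> p, d -> t, g -> k, v -> f, z -> s / _ #: no change
3. 0 -> a / C _ C: inserts after position(s) 4, 5, 10: kaogapagikumada
surface: kaogapagikumada

cell NUM=ol, GRD=ib, MOD=du, KEL=ra:
underlying: kaog-p-gik-i-ug
1. f -> v, s -> z, t -> d / V _ V: no change
2. b -> p, d -> t, g -> k, v -> f, z -> s / _ #: fires at position(s) 11: kaogpgikiuk
3. 0 -> a / C _ C: inserts after position(s) 4, 5: kaogapagikiuk
surface: kaogapagikiuk

cell NUM=ol, GRD=ki, MOD=ak, KEL=ma:
underlying: kaog-ib-mit-um-ug
1. f -> v, s -> z, t -> d / V _ V: fires at position(s) 9: kaogibmidumug
2. b -> p, d -> t, g -> k, v -> f, z -> s / _ #: fires at position(s) 13: kaogibmidumuk
3. 0 -> a / C _ C: inserts after position(s) 6: kaogibamidumuk
surface: kaogibamidumuk


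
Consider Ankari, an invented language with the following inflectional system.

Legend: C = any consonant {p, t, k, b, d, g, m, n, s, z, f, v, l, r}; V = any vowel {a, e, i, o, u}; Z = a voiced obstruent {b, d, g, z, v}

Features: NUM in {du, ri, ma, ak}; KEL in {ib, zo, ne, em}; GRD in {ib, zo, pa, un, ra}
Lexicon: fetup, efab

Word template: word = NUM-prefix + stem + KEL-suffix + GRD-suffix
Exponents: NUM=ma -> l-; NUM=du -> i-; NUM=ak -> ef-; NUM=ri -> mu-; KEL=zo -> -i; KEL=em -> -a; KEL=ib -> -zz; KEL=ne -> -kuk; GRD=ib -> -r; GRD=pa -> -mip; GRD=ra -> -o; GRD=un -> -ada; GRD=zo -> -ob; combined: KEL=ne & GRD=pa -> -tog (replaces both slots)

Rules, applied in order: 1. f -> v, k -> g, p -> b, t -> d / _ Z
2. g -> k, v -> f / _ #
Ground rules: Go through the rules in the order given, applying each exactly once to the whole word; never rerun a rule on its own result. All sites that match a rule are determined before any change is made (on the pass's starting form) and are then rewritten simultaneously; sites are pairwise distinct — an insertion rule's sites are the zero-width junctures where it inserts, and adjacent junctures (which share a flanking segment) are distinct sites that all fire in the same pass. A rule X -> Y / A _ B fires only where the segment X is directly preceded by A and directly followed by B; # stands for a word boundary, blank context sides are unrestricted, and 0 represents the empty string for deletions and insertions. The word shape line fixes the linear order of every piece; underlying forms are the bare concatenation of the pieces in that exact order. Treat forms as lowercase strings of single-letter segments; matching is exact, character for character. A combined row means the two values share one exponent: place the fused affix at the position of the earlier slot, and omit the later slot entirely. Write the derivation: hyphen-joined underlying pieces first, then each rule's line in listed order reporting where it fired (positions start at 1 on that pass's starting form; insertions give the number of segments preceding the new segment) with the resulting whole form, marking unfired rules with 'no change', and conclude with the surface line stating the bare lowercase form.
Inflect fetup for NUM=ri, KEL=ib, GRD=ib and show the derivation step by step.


underlying: mu-fetup-zz-r
1. f -> v, k -> g, p -> b, t -> d / _ Z: fires at position(s) 7: mufetubzzr
2. g -> k, v -> f / _ #: no change
surface: mufetubzzr


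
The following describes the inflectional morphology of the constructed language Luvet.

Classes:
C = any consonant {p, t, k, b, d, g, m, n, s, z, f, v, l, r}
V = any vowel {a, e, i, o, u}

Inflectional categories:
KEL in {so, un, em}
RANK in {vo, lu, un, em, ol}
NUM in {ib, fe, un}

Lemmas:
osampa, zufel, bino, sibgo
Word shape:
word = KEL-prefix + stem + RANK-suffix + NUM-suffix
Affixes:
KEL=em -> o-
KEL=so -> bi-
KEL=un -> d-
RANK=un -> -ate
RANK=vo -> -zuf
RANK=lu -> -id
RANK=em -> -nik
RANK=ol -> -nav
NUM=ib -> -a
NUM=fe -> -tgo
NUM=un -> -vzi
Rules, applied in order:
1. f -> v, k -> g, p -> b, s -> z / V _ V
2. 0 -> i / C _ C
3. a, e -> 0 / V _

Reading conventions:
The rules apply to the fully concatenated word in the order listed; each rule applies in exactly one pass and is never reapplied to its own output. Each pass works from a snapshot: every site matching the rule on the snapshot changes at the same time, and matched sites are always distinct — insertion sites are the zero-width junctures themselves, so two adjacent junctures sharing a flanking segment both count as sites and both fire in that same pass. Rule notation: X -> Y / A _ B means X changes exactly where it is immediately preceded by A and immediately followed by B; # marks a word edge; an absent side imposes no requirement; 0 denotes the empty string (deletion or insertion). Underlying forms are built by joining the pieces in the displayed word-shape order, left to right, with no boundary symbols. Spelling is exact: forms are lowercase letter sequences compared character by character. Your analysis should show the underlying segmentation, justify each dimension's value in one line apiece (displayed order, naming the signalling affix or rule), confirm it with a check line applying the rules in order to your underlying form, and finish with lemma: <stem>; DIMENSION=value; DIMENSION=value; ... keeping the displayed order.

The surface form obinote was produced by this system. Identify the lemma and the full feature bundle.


underlying: o-bino-ate-a
KEL=em - signalled by the affix o-
RANK=un - signalled by the affix -ate
NUM=ib - signalled by the affix -a
check: obinoatea -> obinoatea -> obinoatea -> obinote
lemma: bino; KEL=em; RANK=un; NUM=ib


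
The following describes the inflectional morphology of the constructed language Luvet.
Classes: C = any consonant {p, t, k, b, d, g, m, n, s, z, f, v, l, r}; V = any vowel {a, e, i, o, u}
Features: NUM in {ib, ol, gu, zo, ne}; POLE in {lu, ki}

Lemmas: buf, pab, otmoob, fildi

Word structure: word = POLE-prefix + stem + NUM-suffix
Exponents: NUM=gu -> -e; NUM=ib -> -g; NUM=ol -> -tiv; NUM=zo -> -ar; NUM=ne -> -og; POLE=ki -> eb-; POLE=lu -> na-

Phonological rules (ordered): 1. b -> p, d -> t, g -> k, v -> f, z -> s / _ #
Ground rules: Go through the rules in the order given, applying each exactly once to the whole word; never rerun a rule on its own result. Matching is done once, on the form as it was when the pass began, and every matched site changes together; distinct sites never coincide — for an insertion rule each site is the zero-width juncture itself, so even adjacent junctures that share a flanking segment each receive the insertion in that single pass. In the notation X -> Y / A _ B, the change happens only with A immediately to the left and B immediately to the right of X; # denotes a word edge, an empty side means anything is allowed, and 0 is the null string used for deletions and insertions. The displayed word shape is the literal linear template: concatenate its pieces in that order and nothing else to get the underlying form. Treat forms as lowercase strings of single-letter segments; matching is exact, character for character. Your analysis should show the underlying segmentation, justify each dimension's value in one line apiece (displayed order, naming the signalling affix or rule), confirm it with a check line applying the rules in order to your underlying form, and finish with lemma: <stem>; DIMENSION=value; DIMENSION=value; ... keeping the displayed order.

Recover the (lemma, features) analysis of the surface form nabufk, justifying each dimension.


underlying: na-buf-g
NUM=ib - signalled by the affix -g
POLE=lu - signalled by the affix na-
check: nabufg -> nabufk
lemma: buf; NUM=ib; POLE=lu


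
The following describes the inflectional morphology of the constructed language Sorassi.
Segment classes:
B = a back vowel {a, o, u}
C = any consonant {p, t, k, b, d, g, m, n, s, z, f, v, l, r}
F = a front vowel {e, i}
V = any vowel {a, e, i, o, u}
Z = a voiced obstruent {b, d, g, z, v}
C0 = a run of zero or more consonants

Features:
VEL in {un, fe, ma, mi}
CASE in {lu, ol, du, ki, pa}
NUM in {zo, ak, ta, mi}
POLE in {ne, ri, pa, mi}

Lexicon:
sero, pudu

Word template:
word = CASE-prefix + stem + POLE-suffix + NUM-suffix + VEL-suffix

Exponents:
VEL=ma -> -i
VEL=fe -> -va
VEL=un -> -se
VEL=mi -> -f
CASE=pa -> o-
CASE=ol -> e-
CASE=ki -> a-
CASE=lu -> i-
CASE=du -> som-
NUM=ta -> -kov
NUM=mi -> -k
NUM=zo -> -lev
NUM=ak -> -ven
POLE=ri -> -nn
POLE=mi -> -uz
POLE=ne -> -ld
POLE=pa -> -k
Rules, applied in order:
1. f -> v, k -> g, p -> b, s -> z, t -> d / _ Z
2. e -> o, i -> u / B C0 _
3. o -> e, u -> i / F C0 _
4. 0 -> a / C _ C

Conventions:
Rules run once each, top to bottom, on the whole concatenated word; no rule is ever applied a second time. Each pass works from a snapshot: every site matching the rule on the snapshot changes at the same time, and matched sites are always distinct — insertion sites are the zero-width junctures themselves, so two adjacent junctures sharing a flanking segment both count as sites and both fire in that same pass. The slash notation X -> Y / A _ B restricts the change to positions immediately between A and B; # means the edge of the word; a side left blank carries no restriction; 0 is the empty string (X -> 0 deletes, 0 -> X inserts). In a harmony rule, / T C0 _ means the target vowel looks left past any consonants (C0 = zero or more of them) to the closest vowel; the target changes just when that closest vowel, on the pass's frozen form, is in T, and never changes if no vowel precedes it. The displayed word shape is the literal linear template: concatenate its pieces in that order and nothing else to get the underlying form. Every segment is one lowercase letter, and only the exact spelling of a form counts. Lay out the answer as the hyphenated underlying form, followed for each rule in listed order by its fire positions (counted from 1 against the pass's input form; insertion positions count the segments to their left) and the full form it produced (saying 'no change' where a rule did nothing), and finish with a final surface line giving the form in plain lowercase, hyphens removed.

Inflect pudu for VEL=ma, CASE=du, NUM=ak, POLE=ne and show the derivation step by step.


underlying: som-pudu-ld-ven-i
1. f -> v, k -> g, p -> b, s -> z, t -> d / _ Z: no change
2. e -> o, i -> u / B C0 _: fires at position(s) 11: sompuduldvoni
3. o -> e, u -> i / F C0 _: no change
4. 0 -> a / C _ C: inserts after position(s) 3, 8, 9: somapuduladavoni
surface: somapuduladavoni


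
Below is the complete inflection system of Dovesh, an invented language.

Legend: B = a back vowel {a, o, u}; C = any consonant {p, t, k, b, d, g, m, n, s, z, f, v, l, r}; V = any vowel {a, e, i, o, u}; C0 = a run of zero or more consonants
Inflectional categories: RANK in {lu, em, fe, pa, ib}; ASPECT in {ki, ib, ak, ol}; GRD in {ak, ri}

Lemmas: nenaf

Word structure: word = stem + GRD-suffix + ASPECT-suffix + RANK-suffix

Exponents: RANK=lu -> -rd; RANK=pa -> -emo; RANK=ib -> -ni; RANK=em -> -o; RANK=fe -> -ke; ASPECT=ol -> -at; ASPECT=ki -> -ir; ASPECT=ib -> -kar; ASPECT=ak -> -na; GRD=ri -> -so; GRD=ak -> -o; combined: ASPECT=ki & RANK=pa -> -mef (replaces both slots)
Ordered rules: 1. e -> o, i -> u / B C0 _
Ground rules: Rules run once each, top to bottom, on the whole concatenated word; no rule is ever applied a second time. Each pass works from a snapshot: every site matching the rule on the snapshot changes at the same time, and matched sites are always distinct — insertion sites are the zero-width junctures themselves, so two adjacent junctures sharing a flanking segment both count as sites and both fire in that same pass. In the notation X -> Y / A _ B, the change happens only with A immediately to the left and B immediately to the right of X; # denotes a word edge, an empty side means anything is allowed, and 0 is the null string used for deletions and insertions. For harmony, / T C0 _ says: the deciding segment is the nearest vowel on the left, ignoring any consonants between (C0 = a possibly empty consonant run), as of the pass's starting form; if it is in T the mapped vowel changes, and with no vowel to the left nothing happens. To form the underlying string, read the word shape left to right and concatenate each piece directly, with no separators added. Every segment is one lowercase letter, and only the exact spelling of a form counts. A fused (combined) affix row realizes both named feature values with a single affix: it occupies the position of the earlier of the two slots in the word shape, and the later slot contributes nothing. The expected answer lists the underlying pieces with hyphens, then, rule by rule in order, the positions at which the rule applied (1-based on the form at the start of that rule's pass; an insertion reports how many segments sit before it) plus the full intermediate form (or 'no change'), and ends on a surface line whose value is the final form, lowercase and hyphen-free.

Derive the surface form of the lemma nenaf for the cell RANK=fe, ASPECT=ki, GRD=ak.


underlying: nenaf-o-ir-ke
1. e -> o, i -> u / B C0 _: fires at position(s) 7: nenafourke
surface: nenafourke


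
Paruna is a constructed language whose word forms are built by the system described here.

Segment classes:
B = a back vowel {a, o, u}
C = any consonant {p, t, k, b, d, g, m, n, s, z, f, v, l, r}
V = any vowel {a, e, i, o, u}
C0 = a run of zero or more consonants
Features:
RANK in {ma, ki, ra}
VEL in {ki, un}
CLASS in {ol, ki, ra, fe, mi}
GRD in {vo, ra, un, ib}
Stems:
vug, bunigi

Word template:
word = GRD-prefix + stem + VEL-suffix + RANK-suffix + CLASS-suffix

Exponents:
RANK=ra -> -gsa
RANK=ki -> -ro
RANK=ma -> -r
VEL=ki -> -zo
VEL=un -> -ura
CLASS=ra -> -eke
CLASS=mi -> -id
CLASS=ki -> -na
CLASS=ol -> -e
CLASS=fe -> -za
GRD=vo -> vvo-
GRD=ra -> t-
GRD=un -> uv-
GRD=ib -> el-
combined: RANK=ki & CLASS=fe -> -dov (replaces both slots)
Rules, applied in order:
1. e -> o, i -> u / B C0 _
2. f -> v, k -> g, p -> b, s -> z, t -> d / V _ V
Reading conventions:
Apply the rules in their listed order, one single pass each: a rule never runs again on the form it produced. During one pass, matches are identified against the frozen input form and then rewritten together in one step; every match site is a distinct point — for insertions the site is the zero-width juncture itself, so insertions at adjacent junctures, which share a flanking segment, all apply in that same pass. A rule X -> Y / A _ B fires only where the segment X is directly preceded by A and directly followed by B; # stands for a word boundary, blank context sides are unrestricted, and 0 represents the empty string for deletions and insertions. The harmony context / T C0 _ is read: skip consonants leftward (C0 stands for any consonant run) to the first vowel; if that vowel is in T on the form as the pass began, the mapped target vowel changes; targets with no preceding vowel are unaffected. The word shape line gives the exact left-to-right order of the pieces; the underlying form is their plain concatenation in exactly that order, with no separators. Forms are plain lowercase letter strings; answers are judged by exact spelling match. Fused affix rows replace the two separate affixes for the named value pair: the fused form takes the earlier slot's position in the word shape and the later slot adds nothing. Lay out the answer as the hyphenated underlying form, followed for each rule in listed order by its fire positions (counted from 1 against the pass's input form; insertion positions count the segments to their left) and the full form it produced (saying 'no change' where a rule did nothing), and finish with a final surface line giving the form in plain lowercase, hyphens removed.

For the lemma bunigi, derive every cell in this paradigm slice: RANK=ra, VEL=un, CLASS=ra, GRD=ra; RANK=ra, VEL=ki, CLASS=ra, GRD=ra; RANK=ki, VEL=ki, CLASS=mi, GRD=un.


cell RANK=ra, VEL=un, CLASS=ra, GRD=ra:
underlying: t-bunigi-ura-gsa-eke
1. e -> o, i -> u / B C0 _: fires at position(s) 5, 14: tbunugiuragsaoke
2. f -> v, k -> g, p -> b, s -> z, t -> d / V _ V: fires at position(s) 15: tbunugiuragsaoge
surface: tbunugiuragsaoge

cell RANK=ra, VEL=ki, CLASS=ra, GRD=ra:
underlying: t-bunigi-zo-gsa-eke
1. e -> o, i -> u / B C0 _: fires at position(s) 5, 13: tbunugizogsaoke
2. f -> v, k -> g, p -> b, s -> z, t -> d / V _ V: fires at position(s) 14: tbunugizogsaoge
surface: tbunugizogsaoge

cell RANK=ki, VEL=ki, CLASS=mi, GRD=un:
underlying: uv-bunigi-zo-ro-id
1. e -> o, i -> u / B C0 _: fires at position(s) 6, 13: uvbunugizoroud
2. f -> v, k -> g, p -> b, s -> z, t -> d / V _ V: no change
surface: uvbunugizoroud


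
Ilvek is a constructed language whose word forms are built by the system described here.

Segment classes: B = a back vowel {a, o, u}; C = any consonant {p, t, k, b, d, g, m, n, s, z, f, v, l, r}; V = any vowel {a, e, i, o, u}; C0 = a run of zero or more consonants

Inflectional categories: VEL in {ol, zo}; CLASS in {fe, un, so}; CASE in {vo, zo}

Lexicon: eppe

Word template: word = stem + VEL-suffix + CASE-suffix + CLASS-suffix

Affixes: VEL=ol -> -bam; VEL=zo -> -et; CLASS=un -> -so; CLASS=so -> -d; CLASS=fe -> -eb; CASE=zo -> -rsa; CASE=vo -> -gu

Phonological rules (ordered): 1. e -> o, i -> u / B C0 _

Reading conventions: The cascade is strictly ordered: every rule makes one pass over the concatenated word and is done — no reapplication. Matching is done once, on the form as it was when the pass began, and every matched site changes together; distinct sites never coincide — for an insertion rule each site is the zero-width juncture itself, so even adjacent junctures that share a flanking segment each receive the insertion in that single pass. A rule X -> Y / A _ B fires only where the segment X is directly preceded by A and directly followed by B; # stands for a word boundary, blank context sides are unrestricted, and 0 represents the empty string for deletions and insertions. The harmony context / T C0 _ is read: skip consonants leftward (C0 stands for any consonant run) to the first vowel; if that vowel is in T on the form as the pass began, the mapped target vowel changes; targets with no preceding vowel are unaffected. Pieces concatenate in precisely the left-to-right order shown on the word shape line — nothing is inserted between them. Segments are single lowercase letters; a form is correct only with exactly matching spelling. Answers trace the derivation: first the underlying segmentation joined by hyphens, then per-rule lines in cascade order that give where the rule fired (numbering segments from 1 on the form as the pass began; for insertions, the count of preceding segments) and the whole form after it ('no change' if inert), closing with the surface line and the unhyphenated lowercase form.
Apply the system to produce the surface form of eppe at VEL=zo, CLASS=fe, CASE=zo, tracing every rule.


underlying: eppe-et-rsa-eb
1. e -> o, i -> u / B C0 _: fires at position(s) 10: eppeetrsaob
surface: eppeetrsaob


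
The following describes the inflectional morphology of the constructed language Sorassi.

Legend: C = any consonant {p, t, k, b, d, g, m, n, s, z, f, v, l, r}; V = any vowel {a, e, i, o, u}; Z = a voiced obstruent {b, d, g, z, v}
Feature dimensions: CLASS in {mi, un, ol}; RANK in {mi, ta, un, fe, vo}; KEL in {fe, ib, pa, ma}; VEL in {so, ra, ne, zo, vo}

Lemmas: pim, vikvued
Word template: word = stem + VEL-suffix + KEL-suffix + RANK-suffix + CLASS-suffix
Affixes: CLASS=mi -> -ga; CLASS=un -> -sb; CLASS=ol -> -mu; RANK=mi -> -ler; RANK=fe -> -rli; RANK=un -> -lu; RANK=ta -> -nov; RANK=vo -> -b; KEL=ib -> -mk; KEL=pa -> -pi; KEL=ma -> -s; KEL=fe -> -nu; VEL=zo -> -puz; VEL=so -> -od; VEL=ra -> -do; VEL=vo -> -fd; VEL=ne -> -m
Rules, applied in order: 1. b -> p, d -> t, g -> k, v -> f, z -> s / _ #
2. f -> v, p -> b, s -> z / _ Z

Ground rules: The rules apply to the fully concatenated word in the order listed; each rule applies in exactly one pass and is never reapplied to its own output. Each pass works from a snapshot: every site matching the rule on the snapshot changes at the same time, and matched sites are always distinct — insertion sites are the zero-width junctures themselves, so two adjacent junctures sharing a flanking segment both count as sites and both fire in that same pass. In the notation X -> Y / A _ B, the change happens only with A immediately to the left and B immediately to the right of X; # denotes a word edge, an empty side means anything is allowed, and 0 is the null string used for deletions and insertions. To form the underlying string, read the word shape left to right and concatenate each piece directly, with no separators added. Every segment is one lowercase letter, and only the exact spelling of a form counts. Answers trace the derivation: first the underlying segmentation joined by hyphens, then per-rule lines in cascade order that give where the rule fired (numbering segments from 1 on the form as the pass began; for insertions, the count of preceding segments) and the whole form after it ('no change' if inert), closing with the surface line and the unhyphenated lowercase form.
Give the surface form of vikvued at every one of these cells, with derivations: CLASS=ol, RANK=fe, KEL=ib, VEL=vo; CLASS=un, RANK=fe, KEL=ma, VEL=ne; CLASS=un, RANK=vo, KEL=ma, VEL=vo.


cell CLASS=ol, RANK=fe, KEL=ib, VEL=vo:
underlying: vikvued-fd-mk-rli-mu
1. b -> p, d -> t, g -> k, v -> f, z -> s / _ #: no change
2. f -> v, p -> b, s -> z / _ Z: fires at position(s) 8: vikvuedvdmkrlimu
surface: vikvuedvdmkrlimu

cell CLASS=un, RANK=fe, KEL=ma, VEL=ne:
underlying: vikvued-m-s-rli-sb
1. b -> p, d -> t, g -> k, v -> f, z -> s / _ #: fires at position(s) 14: vikvuedmsrlisp
2. f -> v, p -> b, s -> z / _ Z: no change
surface: vikvuedmsrlisp

cell CLASS=un, RANK=vo, KEL=ma, VEL=vo:
underlying: vikvued-fd-s-b-sb
1. b -> p, d -> t, g -> k, v -> f, z -> s / _ #: fires at position(s) 13: vikvuedfdsbsp
2. f -> v, p -> b, s -> z / _ Z: fires at position(s) 8, 10: vikvuedvdzbsp
surface: vikvuedvdzbsp


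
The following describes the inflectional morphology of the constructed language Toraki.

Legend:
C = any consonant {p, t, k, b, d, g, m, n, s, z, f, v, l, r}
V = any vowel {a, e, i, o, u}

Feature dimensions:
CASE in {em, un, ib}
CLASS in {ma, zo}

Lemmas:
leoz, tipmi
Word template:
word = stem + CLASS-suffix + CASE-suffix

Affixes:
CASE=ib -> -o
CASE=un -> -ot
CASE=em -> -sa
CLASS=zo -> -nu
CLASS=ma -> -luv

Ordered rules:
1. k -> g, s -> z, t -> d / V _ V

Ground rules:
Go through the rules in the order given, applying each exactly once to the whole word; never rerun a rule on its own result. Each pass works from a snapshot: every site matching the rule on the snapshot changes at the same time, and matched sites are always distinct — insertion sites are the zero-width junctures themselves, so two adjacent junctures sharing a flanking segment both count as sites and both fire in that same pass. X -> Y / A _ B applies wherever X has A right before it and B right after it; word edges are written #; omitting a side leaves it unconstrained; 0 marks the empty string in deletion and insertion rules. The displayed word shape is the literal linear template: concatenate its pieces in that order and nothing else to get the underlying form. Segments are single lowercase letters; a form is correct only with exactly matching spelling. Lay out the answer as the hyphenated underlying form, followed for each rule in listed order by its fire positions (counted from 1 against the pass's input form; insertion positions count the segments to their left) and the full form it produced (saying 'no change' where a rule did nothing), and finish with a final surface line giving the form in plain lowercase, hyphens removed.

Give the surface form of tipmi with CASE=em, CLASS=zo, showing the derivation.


underlying: tipmi-nu-sa
1. k -> g, s -> z, t -> d / V _ V: fires at position(s) 8: tipminuza
surface: tipminuza


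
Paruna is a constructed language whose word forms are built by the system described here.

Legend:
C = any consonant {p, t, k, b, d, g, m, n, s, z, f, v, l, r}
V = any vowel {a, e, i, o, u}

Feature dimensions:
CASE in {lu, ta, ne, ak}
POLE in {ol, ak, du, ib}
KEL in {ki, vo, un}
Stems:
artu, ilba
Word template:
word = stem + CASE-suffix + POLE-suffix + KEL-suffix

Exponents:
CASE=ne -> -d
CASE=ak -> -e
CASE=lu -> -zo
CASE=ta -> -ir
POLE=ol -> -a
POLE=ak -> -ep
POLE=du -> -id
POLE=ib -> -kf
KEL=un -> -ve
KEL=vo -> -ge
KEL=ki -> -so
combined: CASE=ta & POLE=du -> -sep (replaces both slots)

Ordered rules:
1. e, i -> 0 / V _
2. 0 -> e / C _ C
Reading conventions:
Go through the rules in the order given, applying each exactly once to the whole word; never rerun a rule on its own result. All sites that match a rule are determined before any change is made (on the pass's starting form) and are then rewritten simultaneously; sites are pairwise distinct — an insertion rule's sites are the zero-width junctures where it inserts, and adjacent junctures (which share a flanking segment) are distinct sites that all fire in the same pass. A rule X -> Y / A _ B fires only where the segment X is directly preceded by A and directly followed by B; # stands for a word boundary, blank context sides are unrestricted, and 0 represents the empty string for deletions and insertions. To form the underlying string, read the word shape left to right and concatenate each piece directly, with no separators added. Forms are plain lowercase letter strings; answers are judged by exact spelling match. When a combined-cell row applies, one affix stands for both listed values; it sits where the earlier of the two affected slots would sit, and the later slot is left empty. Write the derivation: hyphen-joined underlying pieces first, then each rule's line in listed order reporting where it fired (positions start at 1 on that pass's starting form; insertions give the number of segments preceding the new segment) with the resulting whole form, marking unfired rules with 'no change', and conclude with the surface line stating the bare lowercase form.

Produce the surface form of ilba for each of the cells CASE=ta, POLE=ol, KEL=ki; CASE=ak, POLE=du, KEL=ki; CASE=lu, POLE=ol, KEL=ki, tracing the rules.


cell CASE=ta, POLE=ol, KEL=ki:
underlying: ilba-ir-a-so
1. e, i -> 0 / V _: fires at position(s) 5: ilbaraso
2. 0 -> e / C _ C: inserts after position(s) 2: ilebaraso
surface: ilebaraso

cell CASE=ak, POLE=du, KEL=ki:
underlying: ilba-e-id-so
1. e, i -> 0 / V _: fires at position(s) 5, 6: ilbadso
2. 0 -> e / C _ C: inserts after position(s) 2, 5: ilebadeso
surface: ilebadeso

cell CASE=lu, POLE=ol, KEL=ki:
underlying: ilba-zo-a-so
1. e, i -> 0 / V _: no change
2. 0 -> e / C _ C: inserts after position(s) 2: ilebazoaso
surface: ilebazoaso


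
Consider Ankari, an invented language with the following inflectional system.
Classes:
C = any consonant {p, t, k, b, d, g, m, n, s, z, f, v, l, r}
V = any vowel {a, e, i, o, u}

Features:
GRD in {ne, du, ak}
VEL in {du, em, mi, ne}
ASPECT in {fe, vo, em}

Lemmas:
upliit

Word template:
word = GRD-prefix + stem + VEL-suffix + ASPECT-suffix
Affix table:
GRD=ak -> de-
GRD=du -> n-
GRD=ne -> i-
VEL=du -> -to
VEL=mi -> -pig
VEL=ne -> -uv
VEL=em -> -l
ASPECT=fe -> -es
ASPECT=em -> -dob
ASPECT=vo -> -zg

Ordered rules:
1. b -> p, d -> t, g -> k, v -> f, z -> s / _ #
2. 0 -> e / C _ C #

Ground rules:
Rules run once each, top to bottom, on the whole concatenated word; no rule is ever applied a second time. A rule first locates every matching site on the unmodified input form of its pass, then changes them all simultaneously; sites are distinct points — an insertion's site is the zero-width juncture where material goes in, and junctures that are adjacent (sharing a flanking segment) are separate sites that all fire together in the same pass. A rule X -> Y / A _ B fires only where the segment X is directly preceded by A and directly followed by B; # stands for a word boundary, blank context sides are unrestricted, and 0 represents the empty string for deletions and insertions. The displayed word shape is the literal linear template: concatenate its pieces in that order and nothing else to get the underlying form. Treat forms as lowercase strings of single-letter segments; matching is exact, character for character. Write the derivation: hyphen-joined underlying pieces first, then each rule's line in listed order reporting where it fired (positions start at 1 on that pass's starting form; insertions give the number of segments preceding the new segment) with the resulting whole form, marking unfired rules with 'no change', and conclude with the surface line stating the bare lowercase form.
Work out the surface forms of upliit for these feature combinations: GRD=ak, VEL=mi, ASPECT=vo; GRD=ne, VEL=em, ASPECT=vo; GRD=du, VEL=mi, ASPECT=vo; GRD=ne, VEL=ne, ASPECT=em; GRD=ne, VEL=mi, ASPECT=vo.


cell GRD=ak, VEL=mi, ASPECT=vo:
underlying: de-upliit-pig-zg
1. b -> p, d -> t, g -> k, v -> f, z -> s / _ #: fires at position(s) 13: deupliitpigzk
2. 0 -> e / C _ C #: inserts after position(s) 12: deupliitpigzek
surface: deupliitpigzek

cell GRD=ne, VEL=em, ASPECT=vo:
underlying: i-upliit-l-zg
1. b -> p, d -> t, g -> k, v -> f, z -> s / _ #: fires at position(s) 10: iupliitlzk
2. 0 -> e / C _ C #: inserts after position(s) 9: iupliitlzek
surface: iupliitlzek

cell GRD=du, VEL=mi, ASPECT=vo:
underlying: n-upliit-pig-zg
1. b -> p, d -> t, g -> k, v -> f, z -> s / _ #: fires at position(s) 12: nupliitpigzk
2. 0 -> e / C _ C #: inserts after position(s) 11: nupliitpigzek
surface: nupliitpigzek

cell GRD=ne, VEL=ne, ASPECT=em:
underlying: i-upliit-uv-dob
1. b -> p, d -> t, g -> k, v -> f, z -> s / _ #: fires at position(s) 12: iupliituvdop
2. 0 -> e / C _ C #: no change
surface: iupliituvdop

cell GRD=ne, VEL=mi, ASPECT=vo:
underlying: i-upliit-pig-zg
1. b -> p, d -> t, g -> k, v -> f, z -> s / _ #: fires at position(s) 12: iupliitpigzk
2. 0 -> e / C _ C #: inserts after position(s) 11: iupliitpigzek
surface: iupliitpigzek


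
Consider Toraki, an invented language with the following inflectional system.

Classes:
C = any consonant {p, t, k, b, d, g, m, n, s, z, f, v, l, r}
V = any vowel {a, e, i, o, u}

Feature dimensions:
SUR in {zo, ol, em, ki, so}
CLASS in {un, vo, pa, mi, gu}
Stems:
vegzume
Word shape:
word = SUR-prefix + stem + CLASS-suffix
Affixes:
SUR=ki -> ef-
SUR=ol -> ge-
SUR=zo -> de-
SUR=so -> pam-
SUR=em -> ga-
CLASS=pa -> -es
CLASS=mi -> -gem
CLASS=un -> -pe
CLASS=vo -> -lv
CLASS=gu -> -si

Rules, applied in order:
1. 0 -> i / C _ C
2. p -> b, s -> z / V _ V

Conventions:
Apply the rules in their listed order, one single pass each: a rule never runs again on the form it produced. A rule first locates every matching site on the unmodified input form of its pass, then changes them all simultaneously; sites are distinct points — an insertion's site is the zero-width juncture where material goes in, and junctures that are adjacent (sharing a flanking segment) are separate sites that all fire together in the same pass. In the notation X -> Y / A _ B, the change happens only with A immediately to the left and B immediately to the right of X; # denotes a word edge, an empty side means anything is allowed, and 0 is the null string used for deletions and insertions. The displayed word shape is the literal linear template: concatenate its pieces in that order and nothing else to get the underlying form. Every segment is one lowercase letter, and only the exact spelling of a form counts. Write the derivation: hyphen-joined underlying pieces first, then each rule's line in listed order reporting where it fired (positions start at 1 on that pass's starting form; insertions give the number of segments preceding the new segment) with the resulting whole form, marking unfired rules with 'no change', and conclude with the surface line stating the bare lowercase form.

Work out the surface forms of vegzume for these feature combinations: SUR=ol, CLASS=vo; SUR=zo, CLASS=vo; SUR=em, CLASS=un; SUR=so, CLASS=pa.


cell SUR=ol, CLASS=vo:
underlying: ge-vegzume-lv
1. 0 -> i / C _ C: inserts after position(s) 5, 10: gevegizumeliv
2. p -> b, s -> z / V _ V: no change
surface: gevegizumeliv

cell SUR=zo, CLASS=vo:
underlying: de-vegzume-lv
1. 0 -> i / C _ C: inserts after position(s) 5, 10: devegizumeliv
2. p -> b, s -> z / V _ V: no change
surface: devegizumeliv

cell SUR=em, CLASS=un:
underlying: ga-vegzume-pe
1. 0 -> i / C _ C: inserts after position(s) 5: gavegizumepe
2. p -> b, s -> z / V _ V: fires at position(s) 11: gavegizumebe
surface: gavegizumebe

cell SUR=so, CLASS=pa:
underlying: pam-vegzume-es
1. 0 -> i / C _ C: inserts after position(s) 3, 6: pamivegizumees
2. p -> b, s -> z / V _ V: no change
surface: pamivegizumees


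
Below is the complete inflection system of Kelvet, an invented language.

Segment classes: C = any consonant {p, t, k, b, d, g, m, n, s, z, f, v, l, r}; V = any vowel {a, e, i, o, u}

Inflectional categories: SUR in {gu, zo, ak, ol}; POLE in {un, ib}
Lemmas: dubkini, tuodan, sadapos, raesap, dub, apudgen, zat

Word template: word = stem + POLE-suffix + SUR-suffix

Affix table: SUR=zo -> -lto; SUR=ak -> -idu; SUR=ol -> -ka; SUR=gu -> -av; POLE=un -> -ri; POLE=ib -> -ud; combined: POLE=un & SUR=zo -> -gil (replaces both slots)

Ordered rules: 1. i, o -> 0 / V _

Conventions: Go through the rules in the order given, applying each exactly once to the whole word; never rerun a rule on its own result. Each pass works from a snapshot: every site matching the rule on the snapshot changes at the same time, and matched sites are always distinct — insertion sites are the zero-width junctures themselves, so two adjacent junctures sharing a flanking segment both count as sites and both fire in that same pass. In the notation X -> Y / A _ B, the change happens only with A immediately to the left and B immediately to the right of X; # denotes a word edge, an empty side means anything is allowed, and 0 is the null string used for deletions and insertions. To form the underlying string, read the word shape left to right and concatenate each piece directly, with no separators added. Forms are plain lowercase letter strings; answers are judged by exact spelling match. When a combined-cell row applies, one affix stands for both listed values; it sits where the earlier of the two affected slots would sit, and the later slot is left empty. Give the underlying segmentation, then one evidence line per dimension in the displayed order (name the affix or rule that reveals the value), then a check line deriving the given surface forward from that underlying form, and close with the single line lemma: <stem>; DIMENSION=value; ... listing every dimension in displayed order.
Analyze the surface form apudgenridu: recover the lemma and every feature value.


underlying: apudgen-ri-idu
SUR=ak - signalled by the affix -idu
POLE=un - signalled by the affix -ri
check: apudgenriidu -> apudgenridu
lemma: apudgen; SUR=ak; POLE=un


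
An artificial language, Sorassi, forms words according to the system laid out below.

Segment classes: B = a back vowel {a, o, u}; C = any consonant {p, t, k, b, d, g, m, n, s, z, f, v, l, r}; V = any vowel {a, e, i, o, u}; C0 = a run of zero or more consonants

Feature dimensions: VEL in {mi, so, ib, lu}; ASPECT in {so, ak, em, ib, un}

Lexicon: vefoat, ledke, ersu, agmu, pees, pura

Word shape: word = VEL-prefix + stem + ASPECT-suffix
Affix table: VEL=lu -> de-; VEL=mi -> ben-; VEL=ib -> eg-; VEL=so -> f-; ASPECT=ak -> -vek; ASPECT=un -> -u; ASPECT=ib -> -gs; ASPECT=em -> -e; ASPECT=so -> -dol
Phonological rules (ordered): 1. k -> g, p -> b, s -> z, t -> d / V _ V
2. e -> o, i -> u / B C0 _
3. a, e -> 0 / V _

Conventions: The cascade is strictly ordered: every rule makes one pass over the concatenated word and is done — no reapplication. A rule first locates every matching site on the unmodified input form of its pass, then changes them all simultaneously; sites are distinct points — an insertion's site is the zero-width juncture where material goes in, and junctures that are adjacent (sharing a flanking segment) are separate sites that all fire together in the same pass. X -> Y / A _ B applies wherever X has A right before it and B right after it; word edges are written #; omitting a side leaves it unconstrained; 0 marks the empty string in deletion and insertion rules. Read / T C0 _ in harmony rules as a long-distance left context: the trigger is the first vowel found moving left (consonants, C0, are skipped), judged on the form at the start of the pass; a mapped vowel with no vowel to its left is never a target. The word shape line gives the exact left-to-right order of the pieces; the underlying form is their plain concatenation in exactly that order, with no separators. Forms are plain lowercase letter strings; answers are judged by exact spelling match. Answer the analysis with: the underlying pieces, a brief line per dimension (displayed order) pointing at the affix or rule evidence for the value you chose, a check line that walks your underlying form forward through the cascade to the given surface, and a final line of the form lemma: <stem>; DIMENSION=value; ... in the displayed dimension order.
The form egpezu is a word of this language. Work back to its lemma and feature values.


underlying: eg-pees-u
VEL=ib - signalled by the affix eg-
ASPECT=un - signalled by the affix -u
check: egpeesu -> egpeezu -> egpeezu -> egpezu
lemma: pees; VEL=ib; ASPECT=un


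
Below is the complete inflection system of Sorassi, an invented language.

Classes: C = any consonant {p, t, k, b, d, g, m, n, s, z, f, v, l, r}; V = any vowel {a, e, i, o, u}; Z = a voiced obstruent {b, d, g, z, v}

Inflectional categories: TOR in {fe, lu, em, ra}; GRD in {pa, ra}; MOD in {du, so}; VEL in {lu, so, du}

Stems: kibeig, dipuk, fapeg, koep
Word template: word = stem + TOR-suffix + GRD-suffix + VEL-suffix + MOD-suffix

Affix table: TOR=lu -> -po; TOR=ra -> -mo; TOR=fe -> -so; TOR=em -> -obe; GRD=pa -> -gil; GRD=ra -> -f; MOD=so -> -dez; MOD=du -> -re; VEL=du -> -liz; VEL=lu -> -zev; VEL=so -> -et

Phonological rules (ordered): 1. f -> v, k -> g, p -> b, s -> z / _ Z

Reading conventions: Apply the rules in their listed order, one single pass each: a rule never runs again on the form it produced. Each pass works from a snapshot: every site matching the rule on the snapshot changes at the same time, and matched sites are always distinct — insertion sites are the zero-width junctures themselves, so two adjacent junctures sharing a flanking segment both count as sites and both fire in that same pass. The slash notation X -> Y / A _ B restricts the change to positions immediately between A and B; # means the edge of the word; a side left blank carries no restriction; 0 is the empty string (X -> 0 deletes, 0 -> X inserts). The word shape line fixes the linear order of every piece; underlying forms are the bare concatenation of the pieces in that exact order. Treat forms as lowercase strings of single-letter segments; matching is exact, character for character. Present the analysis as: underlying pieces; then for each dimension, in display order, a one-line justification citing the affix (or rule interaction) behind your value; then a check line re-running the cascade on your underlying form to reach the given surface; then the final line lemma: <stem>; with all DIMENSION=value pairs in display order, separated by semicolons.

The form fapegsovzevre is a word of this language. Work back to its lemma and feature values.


underlying: fapeg-so-f-zev-re
TOR=fe - signalled by the affix -so
GRD=ra - signalled by the affix -f
MOD=du - signalled by the affix -re
VEL=lu - signalled by the affix -zev
check: fapegsofzevre -> fapegsovzevre
lemma: fapeg; TOR=fe; GRD=ra; MOD=du; VEL=lu
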